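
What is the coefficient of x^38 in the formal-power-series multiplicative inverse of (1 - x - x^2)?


Let the inverse be f(x) = sum_{k>=0} a_k x^k. From f(x) * (1 - x - x^2) = 1 and matching coefficients:
 x^0: a_0 = 1.
 x^1: a_1 - a_0 = 0, so a_1 = 1.
 x^k (k >= 2): a_k - a_{k-1} - a_{k-2} = 0, i.e. a_k = a_{k-1} + a_{k-2}.
This is the Fibonacci-type recurrence shifted so that a_0 = a_1 = 1.
Iterating: a_0=1, a_1=1, a_2=2, a_3=3, a_4=5, a_5=8, a_6=13, a_7=21, a_8=34, a_9=55, ...
a_38 = 63245986.

63245986


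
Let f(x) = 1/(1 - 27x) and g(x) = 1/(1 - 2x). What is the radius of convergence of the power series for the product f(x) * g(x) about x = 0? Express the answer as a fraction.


The radius of 1/(1 - 27x) is 1/27 (nearest singularity at x = 1/27), and the radius of 1/(1 - 2x) is 1/2.
The product f(x)*g(x) = 1/((1 - 27x)(1 - 2x)) has singularities at both 1/27 and 1/2, so its radius of convergence is the distance to the nearest one:
min(1/27, 1/2) = 1/27.

1/27


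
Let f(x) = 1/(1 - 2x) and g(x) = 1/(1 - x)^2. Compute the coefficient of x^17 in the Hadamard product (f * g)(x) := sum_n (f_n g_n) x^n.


f has coefficients f_k = 2^k. For g = 1/(1 - x)^2 the coefficient is g_k = C(k + 1, 1) = k + 1. The Hadamard coefficient is (f * g)_k = 2^k * (k + 1).
For k = 17: 2^17 * 18 = 131072 * 18 = 2359296.

2359296


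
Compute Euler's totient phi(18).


phi(n) counts integers in [1, n] coprime to n. Using the multiplicative formula phi(n) = n * prod_{p | n} (1 - 1/p):
18 = 2 * 3^2, so
phi(18) = 18 * (1 - 1/2) * (1 - 1/3) = 6.

6


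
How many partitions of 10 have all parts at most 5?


Using the generating function (1-x)^(-1)(1-x^2)^(-1)...(1-x^5)^(-1),
the coefficient of x^10 counts these restricted partitions.
Result = 30

30


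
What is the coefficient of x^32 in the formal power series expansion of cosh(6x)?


The Maclaurin series is cosh(t) = sum_{m>=0} t^(2m) / (2m)!, so substituting t = 6x, only even powers of x are nonzero, with coefficient of x^(2m) equal to 6^(2m) / (2m)!.
For x^32 the coefficient is 6^32/32! = 7958661109946400884391936/263130836933693530167218012160000000 = 774840978/25617946563506171875.

774840978/25617946563506171875


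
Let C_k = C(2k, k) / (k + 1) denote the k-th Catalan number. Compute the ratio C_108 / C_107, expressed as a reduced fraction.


Using C_k = (2k)! / (k! (k+1)!), the ratio C_{k+1}/C_k simplifies to
C_{k+1}/C_k = [(2k+2)! / ((k+1)! (k+2)!)] * [k! (k+1)! / (2k)!]
 = (2k+2)(2k+1) / ((k+1)(k+2)) = 2(2k+1) / (k+2).
For k = 107: 2(2*107 + 1) / (107 + 2) = 430/109 = 430/109.

430/109


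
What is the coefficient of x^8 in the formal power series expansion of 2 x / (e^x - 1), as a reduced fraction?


The exponential generating function for Bernoulli numbers is
x / (e^x - 1) = sum_{k>=0} B_k x^k / k!.
So the coefficient of x^8 in 2 x / (e^x - 1) is 2 B_8 / 8!.
Computing: B_8 = -1/30, 8! = 40320, giving
2 * -1/30 / 40320 = -1/604800.

-1/604800


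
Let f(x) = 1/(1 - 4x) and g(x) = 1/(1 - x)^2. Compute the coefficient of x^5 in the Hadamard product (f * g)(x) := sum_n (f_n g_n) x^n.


f has coefficients f_k = 4^k. For g = 1/(1 - x)^2 the coefficient is g_k = C(k + 1, 1) = k + 1. The Hadamard coefficient is (f * g)_k = 4^k * (k + 1).
For k = 5: 4^5 * 6 = 1024 * 6 = 6144.

6144


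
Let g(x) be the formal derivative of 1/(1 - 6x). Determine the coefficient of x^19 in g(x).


Differentiate termwise: d/dx sum_{k>=0} 6^k x^k = sum_{k>=1} k 6^k x^(k-1) = sum_{j>=0} (j+1) 6^(j+1) x^j.
Equivalently, d/dx [1/(1 - 6x)] = 6/(1 - 6x)^2.
For j = 19: 20 * 6^20 = 20 * 3656158440062976 = 73123168801259520.

73123168801259520


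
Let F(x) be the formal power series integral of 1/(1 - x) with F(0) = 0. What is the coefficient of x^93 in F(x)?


1/(1 - x) = sum_{k>=0} x^k. Integrating termwise and using F(0) = 0 gives
F(x) = sum_{k>=0} x^(k+1) / (k+1) = sum_{m>=1} x^m / m = -ln(1 - x).
So the coefficient of x^93 is 1/93 = 1/93.

1/93


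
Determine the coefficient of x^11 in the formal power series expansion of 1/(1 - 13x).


The geometric series identity gives 1/(1 - c x) = sum_{k>=0} c^k x^k, so the coefficient of x^k is c^k.
Here c = 13 and k = 11.
Computing: 13^11 = 1792160394037

1792160394037


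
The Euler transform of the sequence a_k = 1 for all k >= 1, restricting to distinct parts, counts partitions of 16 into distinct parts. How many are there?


Partitions of 16 into distinct parts can be computed via generating function.
Product (1+x)(1+x^2)(1+x^3)...
The coefficient of x^16 = 32

32


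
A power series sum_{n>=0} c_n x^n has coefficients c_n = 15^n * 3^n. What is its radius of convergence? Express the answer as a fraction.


By the root test (Cauchy-Hadamard), the radius is R = 1 / limsup_n |c_n|^(1/n).
Here |c_n|^(1/n) = (15^n * 3^n)^(1/n) = 15 * 3 = 45 for all n.
So R = 1/45 = 1/45.

1/45


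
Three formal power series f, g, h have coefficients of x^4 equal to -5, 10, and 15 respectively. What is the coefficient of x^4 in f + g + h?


Series addition is componentwise:
-5 + 10 + 15
= 20

20


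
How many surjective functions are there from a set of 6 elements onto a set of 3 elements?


By inclusion-exclusion on which target elements are missed, the number of surjections from an n-set onto a k-set is
surj(n, k) = sum_{j=0}^{k} (-1)^j C(k, j) (k - j)^n.
Equivalently surj(n, k) = k! * S(n, k), where S(n, k) is the Stirling number of the second kind.
For n = 6, k = 3:
S(6, 3) = 90, so
surj = 3! * 90 = 6 * 90 = 540.

540


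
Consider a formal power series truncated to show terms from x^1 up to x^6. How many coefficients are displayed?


From x^1 to x^6 inclusive, the count is 6 - 1 + 1 = 6.

6


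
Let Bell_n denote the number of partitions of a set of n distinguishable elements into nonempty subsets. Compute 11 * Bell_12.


Bell_12 can be computed from the Bell triangle or from Dobinski's identity Bell_n = (1/e) * sum_{k>=0} k^n / k!.
Computing Bell_12 = 4213597.
Then 11 * 4213597 = 46349567.

46349567


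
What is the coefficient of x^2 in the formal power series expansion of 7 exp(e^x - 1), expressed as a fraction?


exp(e^x - 1) is the exponential generating function for the Bell numbers Bell_k: exp(e^x - 1) = sum_{k>=0} Bell_k x^k / k!.
So the coefficient of x^2 in 7 exp(e^x - 1) is 7 Bell_2 / 2!.
Computing: Bell_2 = 2 and 2! = 2, giving
7 * 2/2 = 7.

7


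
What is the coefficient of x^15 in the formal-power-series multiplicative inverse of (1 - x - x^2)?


Let the inverse be f(x) = sum_{k>=0} a_k x^k. From f(x) * (1 - x - x^2) = 1 and matching coefficients:
 x^0: a_0 = 1.
 x^1: a_1 - a_0 = 0, so a_1 = 1.
 x^k (k >= 2): a_k - a_{k-1} - a_{k-2} = 0, i.e. a_k = a_{k-1} + a_{k-2}.
This is the Fibonacci-type recurrence shifted so that a_0 = a_1 = 1.
Iterating: a_0=1, a_1=1, a_2=2, a_3=3, a_4=5, a_5=8, a_6=13, a_7=21, a_8=34, a_9=55, ...
a_15 = 987.

987


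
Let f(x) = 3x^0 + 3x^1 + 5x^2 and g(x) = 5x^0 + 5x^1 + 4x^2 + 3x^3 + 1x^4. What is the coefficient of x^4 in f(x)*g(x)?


Cauchy product at x^4:
3*1 + 3*3 + 5*4
= 32

32


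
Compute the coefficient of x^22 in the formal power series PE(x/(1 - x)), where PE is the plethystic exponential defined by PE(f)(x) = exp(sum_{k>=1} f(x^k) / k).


For f(x) = x/(1 - x) we have
sum_{k>=1} f(x^k) / k = sum_{k>=1} (1/k) * x^k / (1 - x^k) = sum_{k, m >= 1} x^(k m) / k,
which after exponentiating simplifies to
PE(x/(1 - x)) = prod_{k>=1} 1 / (1 - x^k).
This is the generating function for the partition function p(n), so the coefficient of x^22 is p(22).
Computing p(22) by dynamic programming over parts 1, 2, ..., 22: p(22) = 1002.

1002


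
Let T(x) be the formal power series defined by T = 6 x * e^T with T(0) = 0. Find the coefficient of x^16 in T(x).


Apply the Lagrange inversion formula: if T = 6 x * phi(T) with phi(t) = e^t, then
[x^n] T = 6^n * (1/n) [t^(n-1)] phi(t)^n = 6^n * (1/n) [t^(n-1)] e^(n t) = 6^n * (1/n) * n^(n-1) / (n-1)! = 6^n * n^(n-1) / n!.
When c = 1 this is the Cayley count of rooted labeled trees on n vertices, divided by n!.
For n = 16: 6^16 * 16^15 / 16! = 2821109907456 * 1152921504606846976/20922789888000 = 136157723851059414171648/875875.

136157723851059414171648/875875


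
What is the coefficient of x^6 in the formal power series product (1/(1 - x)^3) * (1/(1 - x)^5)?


Combine the factors: (1/(1 - x)^3) * (1/(1 - x)^5) = 1/(1 - x)^8.
Then use 1/(1 - x)^r = sum_{k>=0} C(k + r - 1, r - 1) x^k with r = 8 and k = 6:
C(13, 7) = 1716.

1716


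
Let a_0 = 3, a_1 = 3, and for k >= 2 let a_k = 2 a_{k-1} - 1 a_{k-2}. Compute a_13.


Iterating the recurrence forward:
a_0 = 3
a_1 = 3
a_2 = 2*3 - 1*3 = 3
a_3 = 2*3 - 1*3 = 3
a_4 = 2*3 - 1*3 = 3
a_5 = 2*3 - 1*3 = 3
a_6 = 2*3 - 1*3 = 3
a_7 = 2*3 - 1*3 = 3
a_8 = 2*3 - 1*3 = 3
a_9 = 2*3 - 1*3 = 3
a_10 = 2*3 - 1*3 = 3
a_11 = 2*3 - 1*3 = 3
a_12 = 2*3 - 1*3 = 3
a_13 = 2*3 - 1*3 = 3
So a_13 = 3.

3


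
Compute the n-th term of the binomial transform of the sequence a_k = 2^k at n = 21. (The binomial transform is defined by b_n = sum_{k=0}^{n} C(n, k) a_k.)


With a_k = 2^k, b_n = sum_{k=0}^{n} C(n, k) 2^k = (1 + 2)^n by the binomial theorem.
For n = 21: (1 + 2)^21 = 3^21 = 10460353203.

10460353203


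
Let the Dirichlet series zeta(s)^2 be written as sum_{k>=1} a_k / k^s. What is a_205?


The Dirichlet convolution of the constant function 1 with itself gives (1 * 1)(k) = sum_{d | k} 1 = d(k), the number of positive divisors of k.
Since zeta(s) = sum_{k>=1} 1/k^s, we have zeta(s)^2 = sum_{k>=1} d(k)/k^s, so a_k = d(k).
For k = 205: the divisors are 1, 5, 41, 205.
Count = 4.

4


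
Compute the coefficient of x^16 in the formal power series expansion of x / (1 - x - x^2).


Let f(x) = sum_{k>=0} a_k x^k. Multiplying f(x) * (1 - x - x^2) = x and matching coefficients gives a_0 = 0, a_1 = 1, and a_k = a_{k-1} + a_{k-2} for k >= 2. These are the Fibonacci numbers F_k.
Iterating from F_0 = 0, F_1 = 1:
F_0=0, F_1=1, F_2=1, F_3=2, F_4=3, F_5=5, F_6=8, F_7=13, F_8=21, F_9=34, ...
F_16 = 987.

987


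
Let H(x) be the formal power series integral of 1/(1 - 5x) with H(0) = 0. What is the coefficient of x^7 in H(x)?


1/(1 - 5x) = sum_{k>=0} 5^k x^k. Integrating termwise with H(0) = 0:
H(x) = sum_{k>=0} 5^k x^(k+1) / (k+1) = sum_{m>=1} 5^(m-1) x^m / m.
For m = 7: 5^6/7 = 15625/7 = 15625/7.

15625/7


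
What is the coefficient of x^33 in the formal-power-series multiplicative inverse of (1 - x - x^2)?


Let the inverse be f(x) = sum_{k>=0} a_k x^k. From f(x) * (1 - x - x^2) = 1 and matching coefficients:
 x^0: a_0 = 1.
 x^1: a_1 - a_0 = 0, so a_1 = 1.
 x^k (k >= 2): a_k - a_{k-1} - a_{k-2} = 0, i.e. a_k = a_{k-1} + a_{k-2}.
This is the Fibonacci-type recurrence shifted so that a_0 = a_1 = 1.
Iterating: a_0=1, a_1=1, a_2=2, a_3=3, a_4=5, a_5=8, a_6=13, a_7=21, a_8=34, a_9=55, ...
a_33 = 5702887.

5702887


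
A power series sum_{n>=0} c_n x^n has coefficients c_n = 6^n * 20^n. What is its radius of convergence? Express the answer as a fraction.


By the root test (Cauchy-Hadamard), the radius is R = 1 / limsup_n |c_n|^(1/n).
Here |c_n|^(1/n) = (6^n * 20^n)^(1/n) = 6 * 20 = 120 for all n.
So R = 1/120 = 1/120.

1/120


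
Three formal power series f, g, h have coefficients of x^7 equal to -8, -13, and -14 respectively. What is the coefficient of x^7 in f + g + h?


Series addition is componentwise:
-8 + -13 + -14
= -35

-35


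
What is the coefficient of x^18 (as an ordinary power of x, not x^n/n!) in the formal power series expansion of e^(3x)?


The exponential series is e^y = sum_{k>=0} y^k / k!. Substituting y = 3x gives
e^(3x) = sum_{k>=0} 3^k x^k / k!.
So the coefficient of x^n is a^n/n! with a = 3, n = 18:
3^18 / 18! = 387420489/6402373705728000 = 59049/975822848000

59049/975822848000


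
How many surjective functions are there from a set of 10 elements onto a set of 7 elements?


By inclusion-exclusion on which target elements are missed, the number of surjections from an n-set onto a k-set is
surj(n, k) = sum_{j=0}^{k} (-1)^j C(k, j) (k - j)^n.
Equivalently surj(n, k) = k! * S(n, k), where S(n, k) is the Stirling number of the second kind.
For n = 10, k = 7:
S(10, 7) = 5880, so
surj = 7! * 5880 = 5040 * 5880 = 29635200.

29635200


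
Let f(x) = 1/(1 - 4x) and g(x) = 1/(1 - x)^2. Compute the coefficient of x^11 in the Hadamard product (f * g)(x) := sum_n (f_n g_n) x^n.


f has coefficients f_k = 4^k. For g = 1/(1 - x)^2 the coefficient is g_k = C(k + 1, 1) = k + 1. The Hadamard coefficient is (f * g)_k = 4^k * (k + 1).
For k = 11: 4^11 * 12 = 4194304 * 12 = 50331648.

50331648


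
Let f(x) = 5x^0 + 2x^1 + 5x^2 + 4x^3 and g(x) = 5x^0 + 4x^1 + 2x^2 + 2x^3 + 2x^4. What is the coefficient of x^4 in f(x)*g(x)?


Cauchy product at x^4:
5*2 + 2*2 + 5*2 + 4*4
= 40

40


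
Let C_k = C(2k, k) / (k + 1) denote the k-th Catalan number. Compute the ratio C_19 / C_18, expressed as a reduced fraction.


Using C_k = (2k)! / (k! (k+1)!), the ratio C_{k+1}/C_k simplifies to
C_{k+1}/C_k = [(2k+2)! / ((k+1)! (k+2)!)] * [k! (k+1)! / (2k)!]
 = (2k+2)(2k+1) / ((k+1)(k+2)) = 2(2k+1) / (k+2).
For k = 18: 2(2*18 + 1) / (18 + 2) = 74/20 = 37/10.

37/10


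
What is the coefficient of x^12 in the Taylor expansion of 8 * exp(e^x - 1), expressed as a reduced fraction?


exp(e^x - 1) = sum_{k>=0} Bell_k x^k / k!, where Bell_k is the k-th Bell number.
So the coefficient of x^12 is 8 * Bell_12 / 12!.
Computing: Bell_12 = 4213597 and 12! = 479001600, giving
8 * 4213597/479001600 = 4213597/59875200.

4213597/59875200


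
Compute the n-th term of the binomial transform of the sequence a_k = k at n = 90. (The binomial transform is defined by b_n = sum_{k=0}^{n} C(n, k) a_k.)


With a_k = k, b_n = sum_{k=0}^{n} C(n, k) k. Using k * C(n, k) = n * C(n-1, k-1) gives b_n = n * sum_{k>=1} C(n-1, k-1) = n * 2^(n-1).
For n = 90: 90 * 2^89 = 90 * 618970019642690137449562112 = 55707301767842112370460590080.

55707301767842112370460590080


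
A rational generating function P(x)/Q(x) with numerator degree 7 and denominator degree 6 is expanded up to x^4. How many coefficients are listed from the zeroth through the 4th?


Expanding up to x^4 gives the coefficients for x^0, x^1, ..., x^4.
That is 4 + 1 = 5 coefficients in total.

5


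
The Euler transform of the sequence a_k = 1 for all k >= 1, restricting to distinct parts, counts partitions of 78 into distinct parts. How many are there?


Partitions of 78 into distinct parts can be computed via generating function.
Product (1+x)(1+x^2)(1+x^3)...
The coefficient of x^78 = 64234

64234


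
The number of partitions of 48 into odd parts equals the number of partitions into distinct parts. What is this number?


Computing partitions of 48 into odd parts (1, 3, 5, ...):
Using the generating function prod_{k>=0} 1/(1-x^(2k+1)),
the count is 2910

2910


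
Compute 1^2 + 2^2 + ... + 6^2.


This power sum has a closed form given by Faulhaber's formula
sum_{k=1}^{m} k^p = (1 / (p + 1)) * sum_{j=0}^{p} C(p + 1, j) B_j m^(p + 1 - j),
but for small m direct computation is fastest:
1 + 4 + 9 + 16 + 25 + 36 = 91.

91


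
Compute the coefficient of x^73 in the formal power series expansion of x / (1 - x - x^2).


Let f(x) = sum_{k>=0} a_k x^k. Multiplying f(x) * (1 - x - x^2) = x and matching coefficients gives a_0 = 0, a_1 = 1, and a_k = a_{k-1} + a_{k-2} for k >= 2. These are the Fibonacci numbers F_k.
Iterating from F_0 = 0, F_1 = 1:
F_0=0, F_1=1, F_2=1, F_3=2, F_4=3, F_5=5, F_6=8, F_7=13, F_8=21, F_9=34, ...
F_73 = 806515533049393.

806515533049393


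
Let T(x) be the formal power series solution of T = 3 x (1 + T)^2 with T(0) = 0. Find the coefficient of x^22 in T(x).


Apply the Lagrange inversion formula: if T = 3 x * phi(T) with phi(t) = (1 + t)^2, then [x^n] T = 3^n * (1/n) [t^(n-1)] phi(t)^n = 3^n * (1/n) [t^(n-1)] (1 + t)^(2n) = 3^n * (1/n) C(2n, n-1).
Using the identity C(2n, n-1) = C(2n, n) * n / (n+1), the unscaled factor equals C(2n, n) / (n+1) = C_n, the n-th Catalan number.
For n = 22: C_22 = C(44, 22) / 23 = 2104098963720/23 = 91482563640.
With the 3^22 = 31381059609 factor, the coefficient is 31381059609 * 91482563640 = 2870819782770976016760.

2870819782770976016760


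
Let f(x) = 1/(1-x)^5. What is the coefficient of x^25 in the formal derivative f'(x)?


Differentiate: d/dx [ 1/(1-x)^r ] = r / (1-x)^(r+1).
Here r = 5, so f'(x) = 5 / (1-x)^6.
The expansion of 1/(1-x)^(r+1) has coefficient of x^n equal to C(n+r, r).
So the coefficient of x^25 in f'(x) is
5 * C(30, 5) = 5 * 142506 = 712530

712530


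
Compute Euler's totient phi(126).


phi(n) counts integers in [1, n] coprime to n. Using the multiplicative formula phi(n) = n * prod_{p | n} (1 - 1/p):
126 = 2 * 3^2 * 7, so
phi(126) = 126 * (1 - 1/2) * (1 - 1/3) * (1 - 1/7) = 36.

36


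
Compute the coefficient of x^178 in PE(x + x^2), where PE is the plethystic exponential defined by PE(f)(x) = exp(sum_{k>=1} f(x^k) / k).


With f(x) = x + x^2, the exponent is sum_{k>=1} (x^k + x^(2k)) / k = -ln(1 - x) - ln(1 - x^2). Exponentiating:
PE(x + x^2) = 1 / ((1 - x)(1 - x^2)).
This is the generating function for partitions of n into parts of size 1 or 2. The number of 2's can be any j in 0..89, and the rest are 1's, so
[x^178] = floor(178/2) + 1 = 90.

90


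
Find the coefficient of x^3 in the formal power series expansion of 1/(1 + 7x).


Write 1/(1 + c x) = 1/(1 - (-c) x) and apply the geometric-series identity
1/(1 - y) = sum_{k>=0} y^k to get 1/(1 + c x) = sum_{k>=0} (-c)^k x^k.
So the coefficient of x^k is (-c)^k = (-1)^k * c^k.
Here c = 7 and k = 3:
(-7)^3 = -1 * 343 = -343

-343


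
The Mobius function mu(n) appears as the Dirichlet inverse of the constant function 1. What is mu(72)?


72 has a squared prime factor, so mu(72) = 0.
Factorization reveals a repeated prime.

0


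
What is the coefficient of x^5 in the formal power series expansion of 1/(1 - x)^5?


The expansion 1/(1 - x)^r = sum_{k>=0} C(k + r - 1, r - 1) x^k follows from the multiset / negative-binomial theorem (or from repeated differentiation of the geometric series).
For r = 5 and k = 5:
C(9, 4) = 362880 / (24 * 120) = 126.

126


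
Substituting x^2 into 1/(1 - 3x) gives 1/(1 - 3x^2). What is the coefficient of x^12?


The coefficient of x^(2m) in 1/(1 - 3x^2) is 3^m.
With n = 12 = 2*6, the coefficient is 3^6 = 729.

729


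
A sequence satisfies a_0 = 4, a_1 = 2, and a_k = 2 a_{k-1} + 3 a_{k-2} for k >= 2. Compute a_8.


The characteristic equation is t^2 - 2 t - 3 = 0, with roots r_1 = 3 and r_2 = -1 (so c_1 = r_1 + r_2, c_2 = -r_1 r_2 as required).
One can use the closed form a_n = A r_1^n + B r_2^n, but direct iteration is more reliable:
a_0 = 4, a_1 = 2, a_2 = 16, a_3 = 38, a_4 = 124, a_5 = 362, a_6 = 1096, a_7 = 3278, a_8 = 9844.
So a_8 = 9844.

9844


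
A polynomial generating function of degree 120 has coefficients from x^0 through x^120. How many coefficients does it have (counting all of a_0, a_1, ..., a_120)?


A polynomial of degree 120 takes the form a_0 + a_1 x + ... + a_120 x^120.
The number of coefficients is 120 + 1 = 121.

121


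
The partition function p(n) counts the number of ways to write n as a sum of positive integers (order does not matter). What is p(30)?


Using the generating function prod_{k>=1} 1/(1-x^k), we compute p(30).
By dynamic programming over parts 1 through 30:
p(30) = 5604

5604


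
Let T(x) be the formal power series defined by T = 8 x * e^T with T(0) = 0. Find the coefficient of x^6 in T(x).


Apply the Lagrange inversion formula: if T = 8 x * phi(T) with phi(t) = e^t, then
[x^n] T = 8^n * (1/n) [t^(n-1)] phi(t)^n = 8^n * (1/n) [t^(n-1)] e^(n t) = 8^n * (1/n) * n^(n-1) / (n-1)! = 8^n * n^(n-1) / n!.
When c = 1 this is the Cayley count of rooted labeled trees on n vertices, divided by n!.
For n = 6: 8^6 * 6^5 / 6! = 262144 * 7776/720 = 14155776/5.

14155776/5


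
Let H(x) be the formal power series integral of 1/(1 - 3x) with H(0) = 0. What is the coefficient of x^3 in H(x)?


1/(1 - 3x) = sum_{k>=0} 3^k x^k. Integrating termwise with H(0) = 0:
H(x) = sum_{k>=0} 3^k x^(k+1) / (k+1) = sum_{m>=1} 3^(m-1) x^m / m.
For m = 3: 3^2/3 = 9/3 = 3.

3


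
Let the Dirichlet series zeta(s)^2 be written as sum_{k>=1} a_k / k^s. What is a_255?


The Dirichlet convolution of the constant function 1 with itself gives (1 * 1)(k) = sum_{d | k} 1 = d(k), the number of positive divisors of k.
Since zeta(s) = sum_{k>=1} 1/k^s, we have zeta(s)^2 = sum_{k>=1} d(k)/k^s, so a_k = d(k).
For k = 255: the divisors are 1, 3, 5, 15, 17, 51, 85, 255.
Count = 8.

8


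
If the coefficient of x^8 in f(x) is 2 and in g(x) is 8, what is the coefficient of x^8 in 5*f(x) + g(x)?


Scalar multiplication scales coefficients: 5 * 2 = 10.
Then add the g coefficient: 10 + 8
= 18

18


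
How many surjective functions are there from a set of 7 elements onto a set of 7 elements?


By inclusion-exclusion on which target elements are missed, the number of surjections from an n-set onto a k-set is
surj(n, k) = sum_{j=0}^{k} (-1)^j C(k, j) (k - j)^n.
Equivalently surj(n, k) = k! * S(n, k), where S(n, k) is the Stirling number of the second kind.
For n = 7, k = 7:
S(7, 7) = 1, so
surj = 7! * 1 = 5040 * 1 = 5040.

5040


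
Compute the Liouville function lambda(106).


The Liouville function is lambda(k) = (-1)^Omega(k), where Omega(k) counts the prime factors of k with multiplicity.
Factoring: 106 = 2 * 53, so Omega(106) = 2.
lambda(106) = (-1)^2 = 1.

1


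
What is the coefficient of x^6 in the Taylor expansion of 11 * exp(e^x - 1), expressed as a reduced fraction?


exp(e^x - 1) = sum_{k>=0} Bell_k x^k / k!, where Bell_k is the k-th Bell number.
So the coefficient of x^6 is 11 * Bell_6 / 6!.
Computing: Bell_6 = 203 and 6! = 720, giving
11 * 203/720 = 2233/720.

2233/720


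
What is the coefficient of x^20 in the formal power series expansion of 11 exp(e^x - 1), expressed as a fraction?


exp(e^x - 1) is the exponential generating function for the Bell numbers Bell_k: exp(e^x - 1) = sum_{k>=0} Bell_k x^k / k!.
So the coefficient of x^20 in 11 exp(e^x - 1) is 11 Bell_20 / 20!.
Computing: Bell_20 = 51724158235372 and 20! = 2432902008176640000, giving
11 * 51724158235372/2432902008176640000 = 263898766507/1128433213440000.

263898766507/1128433213440000


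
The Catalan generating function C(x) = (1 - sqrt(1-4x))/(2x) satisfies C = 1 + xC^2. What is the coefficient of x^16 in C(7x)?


Substituting x -> 7x scales the n-th coefficient by 7^n, so [x^16] C(7x) = 7^16 * C_16.
C_16 = C(2*16, 16)/(17) = 601080390/17 = 35357670.
So 7^16 * 35357670 = 33232930569601 * 35357670 = 1175038992212864189670.

1175038992212864189670


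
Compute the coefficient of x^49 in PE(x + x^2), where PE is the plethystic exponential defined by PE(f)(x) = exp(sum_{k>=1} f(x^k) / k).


With f(x) = x + x^2, the exponent is sum_{k>=1} (x^k + x^(2k)) / k = -ln(1 - x) - ln(1 - x^2). Exponentiating:
PE(x + x^2) = 1 / ((1 - x)(1 - x^2)).
This is the generating function for partitions of n into parts of size 1 or 2. The number of 2's can be any j in 0..24, and the rest are 1's, so
[x^49] = floor(49/2) + 1 = 25.

25


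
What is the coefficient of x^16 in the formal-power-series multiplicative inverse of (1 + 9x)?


The inverse is 1/(1 + 9x). Apply the geometric identity 1/(1 - y) = sum_{k>=0} y^k with y = -9x:
1/(1 + 9x) = sum_{k>=0} (-9)^k x^k.
So the coefficient of x^16 is (-9)^16 = 1853020188851841.

1853020188851841


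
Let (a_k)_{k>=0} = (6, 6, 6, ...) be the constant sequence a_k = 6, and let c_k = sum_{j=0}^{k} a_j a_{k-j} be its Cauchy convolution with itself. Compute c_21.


Since a_j = 6 for all j >= 0, the convolution sum becomes
c_k = sum_{j=0}^{k} 6 * 6 = 36 * (k + 1).
Equivalently, the generating function of (a_k) is 6/(1 - x) and its square is 36/(1 - x)^2 = sum_{k>=0} 36(k + 1) x^k.
For k = 21: 36 * 22 = 792.

792


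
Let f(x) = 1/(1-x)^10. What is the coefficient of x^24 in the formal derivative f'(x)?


Differentiate: d/dx [ 1/(1-x)^r ] = r / (1-x)^(r+1).
Here r = 10, so f'(x) = 10 / (1-x)^11.
The expansion of 1/(1-x)^(r+1) has coefficient of x^n equal to C(n+r, r).
So the coefficient of x^24 in f'(x) is
10 * C(34, 10) = 10 * 131128140 = 1311281400

1311281400


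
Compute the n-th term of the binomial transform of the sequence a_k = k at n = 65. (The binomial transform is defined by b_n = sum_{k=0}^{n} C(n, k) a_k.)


With a_k = k, b_n = sum_{k=0}^{n} C(n, k) k. Using k * C(n, k) = n * C(n-1, k-1) gives b_n = n * sum_{k>=1} C(n-1, k-1) = n * 2^(n-1).
For n = 65: 65 * 2^64 = 65 * 18446744073709551616 = 1199038364791120855040.

1199038364791120855040


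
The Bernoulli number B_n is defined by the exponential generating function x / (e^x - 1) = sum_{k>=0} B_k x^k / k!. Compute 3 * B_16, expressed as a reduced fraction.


Bernoulli numbers can also be computed recursively via B_0 = 1 and sum_{j=0}^{m} C(m+1, j) B_j = 0 for m >= 1. Odd-index Bernoulli numbers vanish for k >= 3.
Computing B_16 = -3617/510, so 3 * B_16 = 3 * -3617/510 = -3617/170.

-3617/170


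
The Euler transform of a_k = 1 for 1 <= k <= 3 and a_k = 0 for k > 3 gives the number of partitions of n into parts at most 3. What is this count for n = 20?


Partitions of 20 into parts at most 3:
Using generating function (1-x)^(-1)(1-x^2)^(-1)(1-x^3)^(-1),
the coefficient of x^20 = 44

44


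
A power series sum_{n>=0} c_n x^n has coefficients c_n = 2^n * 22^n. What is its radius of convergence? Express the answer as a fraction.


By the root test (Cauchy-Hadamard), the radius is R = 1 / limsup_n |c_n|^(1/n).
Here |c_n|^(1/n) = (2^n * 22^n)^(1/n) = 2 * 22 = 44 for all n.
So R = 1/44 = 1/44.

1/44


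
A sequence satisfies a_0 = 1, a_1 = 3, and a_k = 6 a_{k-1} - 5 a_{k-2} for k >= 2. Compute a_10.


The characteristic equation is t^2 - 6 t + 5 = 0, with roots r_1 = 5 and r_2 = 1 (so c_1 = r_1 + r_2, c_2 = -r_1 r_2 as required).
One can use the closed form a_n = A r_1^n + B r_2^n, but direct iteration is more reliable:
a_0 = 1, a_1 = 3, a_2 = 13, a_3 = 63, a_4 = 313, a_5 = 1563, a_6 = 7813, a_7 = 39063, a_8 = 195313, a_9 = 976563, a_10 = 4882813.
So a_10 = 4882813.

4882813


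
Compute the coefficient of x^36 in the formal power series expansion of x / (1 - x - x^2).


Let f(x) = sum_{k>=0} a_k x^k. Multiplying f(x) * (1 - x - x^2) = x and matching coefficients gives a_0 = 0, a_1 = 1, and a_k = a_{k-1} + a_{k-2} for k >= 2. These are the Fibonacci numbers F_k.
Iterating from F_0 = 0, F_1 = 1:
F_0=0, F_1=1, F_2=1, F_3=2, F_4=3, F_5=5, F_6=8, F_7=13, F_8=21, F_9=34, ...
F_36 = 14930352.

14930352


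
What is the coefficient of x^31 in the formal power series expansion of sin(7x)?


The Maclaurin series is sin(t) = sum_{k>=0} (-1)^k t^(2k+1) / (2k+1)!, so substituting t = 7x, only odd powers of x are nonzero, with coefficient of x^(2k+1) equal to (-1)^k 7^(2k+1) / (2k+1)!.
Write 31 = 2*15 + 1, giving the coefficient (-1)^15 * 7^31 / 31! = -157775382034845806615042743/8222838654177922817725562880000000 = -65712362363534280139543/3424755790994553443450880000000.

-65712362363534280139543/3424755790994553443450880000000


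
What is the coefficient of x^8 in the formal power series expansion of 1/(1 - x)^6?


The expansion 1/(1 - x)^r = sum_{k>=0} C(k + r - 1, r - 1) x^k follows from the multiset / negative-binomial theorem (or from repeated differentiation of the geometric series).
For r = 6 and k = 8:
C(13, 5) = 6227020800 / (120 * 40320) = 1287.

1287


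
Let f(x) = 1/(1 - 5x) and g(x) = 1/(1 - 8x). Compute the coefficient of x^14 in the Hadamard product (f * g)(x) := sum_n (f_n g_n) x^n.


f has coefficients f_k = 5^k and g has coefficients g_k = 8^k, so the Hadamard product has coefficient (f*g)_k = 5^k * 8^k = 40^k.
For k = 14: 40^14 = 26843545600000000000000.

26843545600000000000000


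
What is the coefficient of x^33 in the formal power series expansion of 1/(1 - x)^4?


The negative binomial / multiset identity is
1/(1 - x)^r = sum_{k>=0} C(k + r - 1, r - 1) x^k.
Here r = 4 and k = 33, so the coefficient is
C(33 + 3, 3) = C(36, 3)
= 7140

7140


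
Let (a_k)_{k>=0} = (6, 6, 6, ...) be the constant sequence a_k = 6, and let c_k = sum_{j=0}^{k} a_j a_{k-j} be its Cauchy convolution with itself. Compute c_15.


Since a_j = 6 for all j >= 0, the convolution sum becomes
c_k = sum_{j=0}^{k} 6 * 6 = 36 * (k + 1).
Equivalently, the generating function of (a_k) is 6/(1 - x) and its square is 36/(1 - x)^2 = sum_{k>=0} 36(k + 1) x^k.
For k = 15: 36 * 16 = 576.

576


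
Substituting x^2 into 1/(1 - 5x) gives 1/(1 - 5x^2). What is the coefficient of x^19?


Since 1/(1 - 5x^2) only has even powers of x,
the coefficient of x^19 (odd) is 0.

0


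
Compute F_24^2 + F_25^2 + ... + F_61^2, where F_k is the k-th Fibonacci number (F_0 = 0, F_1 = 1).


There is a standard identity sum_{k=0}^{N} F_k^2 = F_N * F_{N+1} (proved inductively from the telescoping relation F_k^2 = F_k F_{k+1} - F_{k-1} F_k). Then
sum_{k=24}^{61} F_k^2 = F_61 F_62 - F_23 F_24.
Computing: F_61 = 2504730781961, F_62 = 4052739537881, F_23 = 28657, F_24 = 46368.
Sum = 2504730781961 * 4052739537881 - 28657 * 46368 = 10151021471800937582196865.

10151021471800937582196865


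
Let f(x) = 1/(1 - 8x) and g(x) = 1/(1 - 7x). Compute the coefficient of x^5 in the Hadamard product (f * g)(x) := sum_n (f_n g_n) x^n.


f has coefficients f_k = 8^k and g has coefficients g_k = 7^k, so the Hadamard product has coefficient (f*g)_k = 8^k * 7^k = 56^k.
For k = 5: 56^5 = 550731776.

550731776


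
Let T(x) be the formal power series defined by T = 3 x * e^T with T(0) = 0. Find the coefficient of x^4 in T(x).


Apply the Lagrange inversion formula: if T = 3 x * phi(T) with phi(t) = e^t, then
[x^n] T = 3^n * (1/n) [t^(n-1)] phi(t)^n = 3^n * (1/n) [t^(n-1)] e^(n t) = 3^n * (1/n) * n^(n-1) / (n-1)! = 3^n * n^(n-1) / n!.
When c = 1 this is the Cayley count of rooted labeled trees on n vertices, divided by n!.
For n = 4: 3^4 * 4^3 / 4! = 81 * 64/24 = 216.

216


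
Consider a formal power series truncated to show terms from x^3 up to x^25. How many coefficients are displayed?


From x^3 to x^25 inclusive, the count is 25 - 3 + 1 = 23.

23


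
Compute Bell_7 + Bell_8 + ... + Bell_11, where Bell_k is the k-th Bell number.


Recall Bell_k counts set partitions of a k-set (with Bell_0 = 1 by convention).
Bell_7 through Bell_11: 877, 4140, 21147, 115975, 678570
Sum = 877 + 4140 + 21147 + 115975 + 678570 = 820709.

820709


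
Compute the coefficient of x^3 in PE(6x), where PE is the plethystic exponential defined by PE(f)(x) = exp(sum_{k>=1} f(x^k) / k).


With f(x) = 6x, the exponent is sum_{k>=1} 6 x^k / k = 6 * (-ln(1 - x)). Exponentiating:
PE(6x) = exp(-6 ln(1 - x)) = 1/(1 - x)^6.
By the negative binomial expansion, [x^n] 1/(1 - x)^6 = C(n + 5, 5).
For n = 3: C(8, 5) = 56.

56


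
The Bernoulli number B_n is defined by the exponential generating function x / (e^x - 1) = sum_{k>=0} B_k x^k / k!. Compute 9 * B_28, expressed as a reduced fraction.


Bernoulli numbers can also be computed recursively via B_0 = 1 and sum_{j=0}^{m} C(m+1, j) B_j = 0 for m >= 1. Odd-index Bernoulli numbers vanish for k >= 3.
Computing B_28 = -23749461029/870, so 9 * B_28 = 9 * -23749461029/870 = -71248383087/290.

-71248383087/290


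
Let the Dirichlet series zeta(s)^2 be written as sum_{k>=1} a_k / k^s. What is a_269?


The Dirichlet convolution of the constant function 1 with itself gives (1 * 1)(k) = sum_{d | k} 1 = d(k), the number of positive divisors of k.
Since zeta(s) = sum_{k>=1} 1/k^s, we have zeta(s)^2 = sum_{k>=1} d(k)/k^s, so a_k = d(k).
For k = 269: the divisors are 1, 269.
Count = 2.

2


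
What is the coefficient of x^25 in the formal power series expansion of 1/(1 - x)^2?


The negative binomial / multiset identity is
1/(1 - x)^r = sum_{k>=0} C(k + r - 1, r - 1) x^k.
Here r = 2 and k = 25, so the coefficient is
C(25 + 1, 1) = C(26, 1)
= 26

26


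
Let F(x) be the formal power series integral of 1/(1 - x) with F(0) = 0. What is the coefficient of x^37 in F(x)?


1/(1 - x) = sum_{k>=0} x^k. Integrating termwise and using F(0) = 0 gives
F(x) = sum_{k>=0} x^(k+1) / (k+1) = sum_{m>=1} x^m / m = -ln(1 - x).
So the coefficient of x^37 is 1/37 = 1/37.

1/37


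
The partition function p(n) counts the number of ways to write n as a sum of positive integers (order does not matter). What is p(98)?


Using the generating function prod_{k>=1} 1/(1-x^k), we compute p(98).
By dynamic programming over parts 1 through 98:
p(98) = 150198136

150198136


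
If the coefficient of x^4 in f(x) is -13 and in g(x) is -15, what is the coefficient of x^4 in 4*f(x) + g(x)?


Scalar multiplication scales coefficients: 4 * -13 = -52.
Then add the g coefficient: -52 + -15
= -67

-67


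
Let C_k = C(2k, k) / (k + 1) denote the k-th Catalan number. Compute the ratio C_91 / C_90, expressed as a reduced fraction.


Using C_k = (2k)! / (k! (k+1)!), the ratio C_{k+1}/C_k simplifies to
C_{k+1}/C_k = [(2k+2)! / ((k+1)! (k+2)!)] * [k! (k+1)! / (2k)!]
 = (2k+2)(2k+1) / ((k+1)(k+2)) = 2(2k+1) / (k+2).
For k = 90: 2(2*90 + 1) / (90 + 2) = 362/92 = 181/46.

181/46


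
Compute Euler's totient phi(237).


phi(n) counts integers in [1, n] coprime to n. Using the multiplicative formula phi(n) = n * prod_{p | n} (1 - 1/p):
237 = 3 * 79, so
phi(237) = 237 * (1 - 1/3) * (1 - 1/79) = 156.

156


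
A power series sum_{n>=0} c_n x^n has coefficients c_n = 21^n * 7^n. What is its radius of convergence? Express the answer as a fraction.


By the root test (Cauchy-Hadamard), the radius is R = 1 / limsup_n |c_n|^(1/n).
Here |c_n|^(1/n) = (21^n * 7^n)^(1/n) = 21 * 7 = 147 for all n.
So R = 1/147 = 1/147.

1/147


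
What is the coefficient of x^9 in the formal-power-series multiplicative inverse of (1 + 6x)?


The inverse is 1/(1 + 6x). Apply the geometric identity 1/(1 - y) = sum_{k>=0} y^k with y = -6x:
1/(1 + 6x) = sum_{k>=0} (-6)^k x^k.
So the coefficient of x^9 is (-6)^9 = -10077696.

-10077696


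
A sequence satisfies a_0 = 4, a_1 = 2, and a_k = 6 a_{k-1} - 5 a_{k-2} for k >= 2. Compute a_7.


The characteristic equation is t^2 - 6 t + 5 = 0, with roots r_1 = 5 and r_2 = 1 (so c_1 = r_1 + r_2, c_2 = -r_1 r_2 as required).
One can use the closed form a_n = A r_1^n + B r_2^n, but direct iteration is more reliable:
a_0 = 4, a_1 = 2, a_2 = -8, a_3 = -58, a_4 = -308, a_5 = -1558, a_6 = -7808, a_7 = -39058.
So a_7 = -39058.

-39058


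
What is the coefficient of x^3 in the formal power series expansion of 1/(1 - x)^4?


The expansion 1/(1 - x)^r = sum_{k>=0} C(k + r - 1, r - 1) x^k follows from the multiset / negative-binomial theorem (or from repeated differentiation of the geometric series).
For r = 4 and k = 3:
C(6, 3) = 720 / (6 * 6) = 20.

20


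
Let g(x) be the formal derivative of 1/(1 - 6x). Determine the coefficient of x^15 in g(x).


Differentiate termwise: d/dx sum_{k>=0} 6^k x^k = sum_{k>=1} k 6^k x^(k-1) = sum_{j>=0} (j+1) 6^(j+1) x^j.
Equivalently, d/dx [1/(1 - 6x)] = 6/(1 - 6x)^2.
For j = 15: 16 * 6^16 = 16 * 2821109907456 = 45137758519296.

45137758519296


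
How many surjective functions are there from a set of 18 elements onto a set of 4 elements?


By inclusion-exclusion on which target elements are missed, the number of surjections from an n-set onto a k-set is
surj(n, k) = sum_{j=0}^{k} (-1)^j C(k, j) (k - j)^n.
Equivalently surj(n, k) = k! * S(n, k), where S(n, k) is the Stirling number of the second kind.
For n = 18, k = 4:
S(18, 4) = 2798806985, so
surj = 4! * 2798806985 = 24 * 2798806985 = 67171367640.

67171367640


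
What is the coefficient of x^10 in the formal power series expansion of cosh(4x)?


The Maclaurin series is cosh(t) = sum_{m>=0} t^(2m) / (2m)!, so substituting t = 4x, only even powers of x are nonzero, with coefficient of x^(2m) equal to 4^(2m) / (2m)!.
For x^10 the coefficient is 4^10/10! = 1048576/3628800 = 4096/14175.

4096/14175


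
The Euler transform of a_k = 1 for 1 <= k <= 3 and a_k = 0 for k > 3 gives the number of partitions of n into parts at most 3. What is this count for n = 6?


Partitions of 6 into parts at most 3:
Using generating function (1-x)^(-1)(1-x^2)^(-1)(1-x^3)^(-1),
the coefficient of x^6 = 7

7


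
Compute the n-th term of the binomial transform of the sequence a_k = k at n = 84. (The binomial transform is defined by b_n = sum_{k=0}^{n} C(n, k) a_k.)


With a_k = k, b_n = sum_{k=0}^{n} C(n, k) k. Using k * C(n, k) = n * C(n-1, k-1) gives b_n = n * sum_{k>=1} C(n-1, k-1) = n * 2^(n-1).
For n = 84: 84 * 2^83 = 84 * 9671406556917033397649408 = 812398150781030805402550272.

812398150781030805402550272


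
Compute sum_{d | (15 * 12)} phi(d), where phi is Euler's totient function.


First, 15 * 12 = 180. One classical identity is sum_{d | n} phi(d) = n (each k in [1, n] has a unique gcd with n, and among the k's with gcd(k, n) = n/d there are phi(d) of them). So the sum equals 180. We also verify directly:
Divisors of 180: 1, 2, 3, 4, 5, 6, 9, 10, 12, 15, 18, 20, 30, 36, 45, 60, 90, 180.
phi values: 1, 1, 2, 2, 4, 2, 6, 4, 4, 8, 6, 8, 8, 12, 24, 16, 24, 48.
Sum = 180.

180


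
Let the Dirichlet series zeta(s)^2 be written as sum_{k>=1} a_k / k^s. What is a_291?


The Dirichlet convolution of the constant function 1 with itself gives (1 * 1)(k) = sum_{d | k} 1 = d(k), the number of positive divisors of k.
Since zeta(s) = sum_{k>=1} 1/k^s, we have zeta(s)^2 = sum_{k>=1} d(k)/k^s, so a_k = d(k).
For k = 291: the divisors are 1, 3, 97, 291.
Count = 4.

4


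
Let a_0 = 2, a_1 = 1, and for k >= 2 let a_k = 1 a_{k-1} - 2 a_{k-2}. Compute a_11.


Iterating the recurrence forward:
a_0 = 2
a_1 = 1
a_2 = 1*1 - 2*2 = -3
a_3 = 1*-3 - 2*1 = -5
a_4 = 1*-5 - 2*-3 = 1
a_5 = 1*1 - 2*-5 = 11
a_6 = 1*11 - 2*1 = 9
a_7 = 1*9 - 2*11 = -13
a_8 = 1*-13 - 2*9 = -31
a_9 = 1*-31 - 2*-13 = -5
a_10 = 1*-5 - 2*-31 = 57
a_11 = 1*57 - 2*-5 = 67
So a_11 = 67.

67


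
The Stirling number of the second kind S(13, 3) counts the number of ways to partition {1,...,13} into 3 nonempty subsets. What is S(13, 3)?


Using the explicit formula S(n,k) = (1/k!) sum_{j=0}^{k} (-1)^(k-j) C(k,j) j^n:
S(13, 3) = 261625
Equivalently, S(n,k) is n! times the coefficient of x^n in the EGF (e^x - 1)^k / k!.

261625


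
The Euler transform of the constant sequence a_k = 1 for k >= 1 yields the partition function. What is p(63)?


The Euler transform converts the sequence a_k = 1 into the number of integer partitions.
Using the recurrence or dynamic programming:
p(63) = 1505499

1505499


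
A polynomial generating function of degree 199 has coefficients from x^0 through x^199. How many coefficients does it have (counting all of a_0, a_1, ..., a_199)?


A polynomial of degree 199 takes the form a_0 + a_1 x + ... + a_199 x^199.
The number of coefficients is 199 + 1 = 200.

200


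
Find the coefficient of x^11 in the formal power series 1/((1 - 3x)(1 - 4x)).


By partial fractions or Cauchy convolution:
The coefficient equals sum_{k=0}^{11} 3^k * 4^(11-k).
= 16245775

16245775


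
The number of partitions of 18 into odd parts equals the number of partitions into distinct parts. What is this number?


Computing partitions of 18 into odd parts (1, 3, 5, ...):
Using the generating function prod_{k>=0} 1/(1-x^(2k+1)),
the count is 46

46


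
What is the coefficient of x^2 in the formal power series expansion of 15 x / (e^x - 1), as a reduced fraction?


The exponential generating function for Bernoulli numbers is
x / (e^x - 1) = sum_{k>=0} B_k x^k / k!.
So the coefficient of x^2 in 15 x / (e^x - 1) is 15 B_2 / 2!.
Computing: B_2 = 1/6, 2! = 2, giving
15 * 1/6 / 2 = 5/4.

5/4


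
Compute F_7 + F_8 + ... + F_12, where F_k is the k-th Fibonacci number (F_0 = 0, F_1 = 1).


Use the identity sum_{k=0}^{N} F_k = F_{N+2} - 1 (which follows from F_{k+2} - F_{k+1} = F_k). Then
sum_{k=7}^{12} F_k = (F_{14} - 1) - (F_{8} - 1) = F_{14} - F_{8}.
Computing: F_{14} = 377, F_{8} = 21, so
Sum = 377 - 21 = 356.

356
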